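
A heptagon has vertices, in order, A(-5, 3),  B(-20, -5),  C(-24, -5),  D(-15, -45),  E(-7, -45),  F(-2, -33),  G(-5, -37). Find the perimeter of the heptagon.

128

|AB| = √((-15)² + (-8)²) = √289 = 17
|BC| = √((-4)² + (0)²) = √16 = 4
|CD| = √((9)² + (-40)²) = √1681 = 41
|DE| = √((8)² + (0)²) = √64 = 8
|EF| = √((5)² + (12)²) = √169 = 13
|FG| = √((-3)² + (-4)²) = √25 = 5
|GA| = √((0)² + (40)²) = √1600 = 40
Perimeter = 17 + 4 + 41 + 8 + 13 + 5 + 40 = 128.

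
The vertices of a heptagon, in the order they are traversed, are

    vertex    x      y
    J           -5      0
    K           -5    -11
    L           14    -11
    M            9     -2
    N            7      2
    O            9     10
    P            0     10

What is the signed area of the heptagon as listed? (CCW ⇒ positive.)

Apply Gauss's area formula: 2A = Σ (x_i·y_{i+1} − x_{i+1}·y_i), indices taken mod 7.
Σ = (55) + (209) + (71) + (32) + (52) + (90) + (50) = 559
Signed area = Σ/2 = 279.5 (positive ⇒ counter-clockwise traversal).

279.5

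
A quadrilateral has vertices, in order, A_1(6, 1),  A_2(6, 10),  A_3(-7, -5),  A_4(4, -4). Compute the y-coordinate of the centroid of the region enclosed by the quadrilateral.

139/255

Apply the shoelace formula. First the cross-terms c_i = x_i·y_{i+1} − x_{i+1}·y_i:
  54, 40, 48, 28  ⇒  2A = 170, A = 85.
Then Σ (y_i + y_{i+1})·c_i = 278, so ȳ = 278 / (6·85) = 139/255.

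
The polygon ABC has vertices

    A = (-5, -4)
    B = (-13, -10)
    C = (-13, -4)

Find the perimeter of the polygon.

24

|AB| = √((-8)² + (-6)²) = √100 = 10
|BC| = √((0)² + (6)²) = √36 = 6
|CA| = √((8)² + (0)²) = √64 = 8
Perimeter = 10 + 6 + 8 = 24.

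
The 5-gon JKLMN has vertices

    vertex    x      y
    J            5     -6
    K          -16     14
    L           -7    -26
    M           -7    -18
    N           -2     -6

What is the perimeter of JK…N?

|JK| = √((-21)² + (20)²) = √841 = 29
|KL| = √((9)² + (-40)²) = √1681 = 41
|LM| = √((0)² + (8)²) = √64 = 8
|MN| = √((5)² + (12)²) = √169 = 13
|NJ| = √((7)² + (0)²) = √49 = 7
Perimeter = 29 + 41 + 8 + 13 + 7 = 98.

98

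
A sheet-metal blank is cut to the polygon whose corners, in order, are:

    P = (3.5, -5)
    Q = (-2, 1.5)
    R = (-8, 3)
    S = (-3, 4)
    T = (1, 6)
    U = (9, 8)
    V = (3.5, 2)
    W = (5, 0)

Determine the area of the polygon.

67.375

Cross-terms: -4.75, 6, -23, -22, -46, -10, -10, -25  ⇒  Σ = -134.75
Area = |Σ|/2 = 67.375.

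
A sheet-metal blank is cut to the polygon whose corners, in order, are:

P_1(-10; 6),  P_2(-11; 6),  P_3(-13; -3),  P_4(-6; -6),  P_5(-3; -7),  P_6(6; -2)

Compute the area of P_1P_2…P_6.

132.5

Apply the shoelace (surveyor's) formula: 2A = Σ (x_i·y_{i+1} − x_{i+1}·y_i), indices taken mod 6.
Σ = (6) + (111) + (60) + (24) + (48) + (16) = 265
Area = |Σ|/2 = 132.5.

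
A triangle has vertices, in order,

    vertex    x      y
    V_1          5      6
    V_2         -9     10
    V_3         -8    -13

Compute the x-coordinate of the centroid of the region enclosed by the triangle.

-4

Apply the shoelace formula. First the cross-terms c_i = x_i·y_{i+1} − x_{i+1}·y_i:
  104, 197, 17  ⇒  2A = 318, A = 159.
Then Σ (x_i + x_{i+1})·c_i = -3816, so x̄ = -3816 / (6·159) = -4.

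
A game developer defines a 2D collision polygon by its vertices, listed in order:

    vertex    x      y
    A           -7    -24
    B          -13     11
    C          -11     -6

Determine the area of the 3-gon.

Apply the shoelace (surveyor's) formula: 2A = Σ (x_i·y_{i+1} − x_{i+1}·y_i), indices taken mod 3.
A→B: (-7)(11) − (-13)(-24) = -389
B→C: (-13)(-6) − (-11)(11) = 199
C→A: (-11)(-24) − (-7)(-6) = 222
Σ = 32
Area = |Σ|/2 = 16.

16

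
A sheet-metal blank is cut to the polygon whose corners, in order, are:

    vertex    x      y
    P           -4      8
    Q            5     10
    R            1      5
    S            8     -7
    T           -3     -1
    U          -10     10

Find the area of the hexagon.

Apply Gauss's area formula: 2A = Σ (x_i·y_{i+1} − x_{i+1}·y_i), indices taken mod 6.
Cross-terms: -80, 15, -47, -29, -40, -40  ⇒  Σ = -221
Area = |Σ|/2 = 110.5.

110.5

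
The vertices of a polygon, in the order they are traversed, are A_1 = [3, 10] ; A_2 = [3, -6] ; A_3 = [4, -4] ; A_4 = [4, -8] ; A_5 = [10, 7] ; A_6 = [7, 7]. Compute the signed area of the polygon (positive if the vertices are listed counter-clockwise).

63

Apply Gauss's area formula: 2A = Σ (x_i·y_{i+1} − x_{i+1}·y_i), indices taken mod 6.
Σ = (-48) + (12) + (-16) + (108) + (21) + (49) = 126
Signed area = Σ/2 = 63 (positive ⇒ counter-clockwise traversal).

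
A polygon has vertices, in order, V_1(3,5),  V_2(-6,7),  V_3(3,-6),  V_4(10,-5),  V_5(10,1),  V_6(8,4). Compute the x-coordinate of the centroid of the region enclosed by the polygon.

353/99

Apply the surveyor's formula. First the cross-terms c_i = x_i·y_{i+1} − x_{i+1}·y_i:
  51, 15, 45, 60, 32, 28  ⇒  2A = 231, A = 115.5.
Then Σ (x_i + x_{i+1})·c_i = 2471, so x̄ = 2471 / (6·115.5) = 353/99.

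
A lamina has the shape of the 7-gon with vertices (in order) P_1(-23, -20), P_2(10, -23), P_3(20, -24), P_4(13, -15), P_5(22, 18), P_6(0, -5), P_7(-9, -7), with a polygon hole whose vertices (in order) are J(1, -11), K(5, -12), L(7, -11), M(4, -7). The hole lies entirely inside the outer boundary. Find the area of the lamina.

Outer boundary:
Apply the shoelace (surveyor's) formula: 2A = Σ (x_i·y_{i+1} − x_{i+1}·y_i), indices taken mod 7.
Cross-terms: 729, 220, 12, 564, -110, -45, 19  ⇒  Σ = 1389
Area = |Σ|/2 = 694.5.
Hole:
Apply the shoelace formula: 2A = Σ (x_i·y_{i+1} − x_{i+1}·y_i), indices taken mod 4.
J→K: (1)(-12) − (5)(-11) = 43
K→L: (5)(-11) − (7)(-12) = 29
L→M: (7)(-7) − (4)(-11) = -5
M→J: (4)(-11) − (1)(-7) = -37
Σ = 30
Area = |Σ|/2 = 15.
Net area = 694.5 − 15 = 679.5.

679.5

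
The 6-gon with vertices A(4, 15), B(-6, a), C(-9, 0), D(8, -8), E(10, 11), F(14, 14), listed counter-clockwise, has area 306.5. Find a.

The doubled signed area Σ (x_i y_{i+1} − x_{i+1} y_i) is linear in a.
With a=0 it equals 470; the coefficient of a is 13 (from the two edges through B).
So 13·a + 470 = 2·306.5 = 613 ⇒ a = 11.

11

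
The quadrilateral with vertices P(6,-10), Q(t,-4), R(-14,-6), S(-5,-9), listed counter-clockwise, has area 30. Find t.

-15

The doubled signed area Σ (x_i y_{i+1} − x_{i+1} y_i) is linear in t.
With t=0 it equals 120; the coefficient of t is 4 (from the two edges through Q).
So 4·t + 120 = 2·30 = 60 ⇒ t = -15.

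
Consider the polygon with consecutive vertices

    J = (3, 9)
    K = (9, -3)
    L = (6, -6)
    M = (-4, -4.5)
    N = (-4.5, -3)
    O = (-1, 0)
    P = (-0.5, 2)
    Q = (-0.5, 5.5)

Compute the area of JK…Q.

Apply the surveyor's formula: 2A = Σ (x_i·y_{i+1} − x_{i+1}·y_i), indices taken mod 8.
Σ = (-90) + (-36) + (-51) + (-8.25) + (-3) + (-2) + (-1.75) + (-21) = -213
Area = |Σ|/2 = 106.5.

106.5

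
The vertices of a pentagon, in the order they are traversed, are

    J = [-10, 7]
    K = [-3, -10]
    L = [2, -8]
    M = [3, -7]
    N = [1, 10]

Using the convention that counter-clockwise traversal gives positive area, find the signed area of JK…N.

159.5

Apply Gauss's area formula: 2A = Σ (x_i·y_{i+1} − x_{i+1}·y_i), indices taken mod 5.
Σ = (121) + (44) + (10) + (37) + (107) = 319
Signed area = Σ/2 = 159.5 (positive ⇒ counter-clockwise traversal).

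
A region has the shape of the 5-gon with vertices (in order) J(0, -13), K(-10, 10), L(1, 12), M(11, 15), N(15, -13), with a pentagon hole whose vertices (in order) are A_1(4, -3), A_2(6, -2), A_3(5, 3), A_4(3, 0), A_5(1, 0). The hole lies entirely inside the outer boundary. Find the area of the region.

457

Outer boundary:
Σ = (-130) + (-130) + (-117) + (-368) + (-195) = -940
Area = |Σ|/2 = 470.
Hole:
Σ = (10) + (28) + (-9) + (0) + (-3) = 26
Area = |Σ|/2 = 13.
Net area = 470 − 13 = 457.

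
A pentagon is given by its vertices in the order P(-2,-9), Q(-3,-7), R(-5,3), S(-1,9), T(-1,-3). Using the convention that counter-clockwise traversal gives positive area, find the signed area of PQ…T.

P→Q: (-2)(-7) − (-3)(-9) = -13
Q→R: (-3)(3) − (-5)(-7) = -44
R→S: (-5)(9) − (-1)(3) = -42
S→T: (-1)(-3) − (-1)(9) = 12
T→P: (-1)(-9) − (-2)(-3) = 3
Σ = -84
Signed area = Σ/2 = -42 (negative ⇒ clockwise traversal).

-42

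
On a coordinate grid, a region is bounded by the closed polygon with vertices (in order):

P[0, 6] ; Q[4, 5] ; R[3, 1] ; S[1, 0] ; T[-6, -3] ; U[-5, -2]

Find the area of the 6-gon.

36

Apply the shoelace (surveyor's) formula: 2A = Σ (x_i·y_{i+1} − x_{i+1}·y_i), indices taken mod 6.
Cross-terms: -24, -11, -1, -3, -3, -30  ⇒  Σ = -72
Area = |Σ|/2 = 36.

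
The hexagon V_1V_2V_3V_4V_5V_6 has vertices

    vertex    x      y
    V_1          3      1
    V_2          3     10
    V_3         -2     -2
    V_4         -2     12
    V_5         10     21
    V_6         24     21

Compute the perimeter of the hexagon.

94

|V_1V_2| = √((0)² + (9)²) = √81 = 9
|V_2V_3| = √((-5)² + (-12)²) = √169 = 13
|V_3V_4| = √((0)² + (14)²) = √196 = 14
|V_4V_5| = √((12)² + (9)²) = √225 = 15
|V_5V_6| = √((14)² + (0)²) = √196 = 14
|V_6V_1| = √((-21)² + (-20)²) = √841 = 29
Perimeter = 9 + 13 + 14 + 15 + 14 + 29 = 94.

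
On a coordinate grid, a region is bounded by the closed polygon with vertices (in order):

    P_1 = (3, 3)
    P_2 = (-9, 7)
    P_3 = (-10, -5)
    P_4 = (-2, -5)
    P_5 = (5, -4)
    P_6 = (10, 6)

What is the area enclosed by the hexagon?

159

Cross-terms: 48, 115, 40, 33, 70, 12  ⇒  Σ = 318
Area = |Σ|/2 = 159.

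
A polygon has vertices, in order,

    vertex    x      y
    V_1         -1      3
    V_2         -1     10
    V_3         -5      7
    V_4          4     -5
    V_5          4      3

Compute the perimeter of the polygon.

40

|V_1V_2| = √((0)² + (7)²) = √49 = 7
|V_2V_3| = √((-4)² + (-3)²) = √25 = 5
|V_3V_4| = √((9)² + (-12)²) = √225 = 15
|V_4V_5| = √((0)² + (8)²) = √64 = 8
|V_5V_1| = √((-5)² + (0)²) = √25 = 5
Perimeter = 7 + 5 + 15 + 8 + 5 = 40.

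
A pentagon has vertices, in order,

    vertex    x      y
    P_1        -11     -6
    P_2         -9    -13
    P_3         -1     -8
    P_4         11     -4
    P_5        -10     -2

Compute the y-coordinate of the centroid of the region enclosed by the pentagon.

-661/108

Apply the shoelace (surveyor's) formula. First the cross-terms c_i = x_i·y_{i+1} − x_{i+1}·y_i:
  89, 59, 92, -62, 38  ⇒  2A = 216, A = 108.
Then Σ (y_i + y_{i+1})·c_i = -3966, so ȳ = -3966 / (6·108) = -661/108.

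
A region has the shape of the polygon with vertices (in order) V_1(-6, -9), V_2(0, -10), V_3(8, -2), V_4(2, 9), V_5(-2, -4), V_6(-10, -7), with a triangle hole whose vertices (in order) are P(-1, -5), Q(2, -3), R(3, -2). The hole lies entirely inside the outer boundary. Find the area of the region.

Outer boundary:
Apply the shoelace formula: 2A = Σ (x_i·y_{i+1} − x_{i+1}·y_i), indices taken mod 6.
V_1→V_2: (-6)(-10) − (0)(-9) = 60
V_2→V_3: (0)(-2) − (8)(-10) = 80
V_3→V_4: (8)(9) − (2)(-2) = 76
V_4→V_5: (2)(-4) − (-2)(9) = 10
V_5→V_6: (-2)(-7) − (-10)(-4) = -26
V_6→V_1: (-10)(-9) − (-6)(-7) = 48
Σ = 248
Area = |Σ|/2 = 124.
Hole:
Cross-terms: 13, 5, -17  ⇒  Σ = 1
Area = |Σ|/2 = 0.5.
Net area = 124 − 0.5 = 123.5.

123.5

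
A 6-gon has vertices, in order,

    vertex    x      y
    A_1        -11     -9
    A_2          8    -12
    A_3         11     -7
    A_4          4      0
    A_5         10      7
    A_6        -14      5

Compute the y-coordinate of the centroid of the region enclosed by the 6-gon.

Apply the shoelace formula. First the cross-terms c_i = x_i·y_{i+1} − x_{i+1}·y_i:
  204, 76, 28, 28, 148, 181  ⇒  2A = 665, A = 332.5.
Then Σ (y_i + y_{i+1})·c_i = -4676, so ȳ = -4676 / (6·332.5) = -668/285.

-668/285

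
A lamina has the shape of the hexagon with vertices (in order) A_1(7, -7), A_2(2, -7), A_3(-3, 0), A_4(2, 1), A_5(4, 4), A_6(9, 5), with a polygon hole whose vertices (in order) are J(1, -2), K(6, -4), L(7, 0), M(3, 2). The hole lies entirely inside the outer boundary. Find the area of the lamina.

63.5

Outer boundary:
Apply Gauss's area formula: 2A = Σ (x_i·y_{i+1} − x_{i+1}·y_i), indices taken mod 6.
Cross-terms: -35, -21, -3, 4, -16, -98  ⇒  Σ = -169
Area = |Σ|/2 = 84.5.
Hole:
Apply Gauss's area formula: 2A = Σ (x_i·y_{i+1} − x_{i+1}·y_i), indices taken mod 4.
Σ = (8) + (28) + (14) + (-8) = 42
Area = |Σ|/2 = 21.
Net area = 84.5 − 21 = 63.5.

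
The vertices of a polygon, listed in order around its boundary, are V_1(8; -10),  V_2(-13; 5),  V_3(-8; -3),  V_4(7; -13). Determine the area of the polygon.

V_1→V_2: (8)(5) − (-13)(-10) = -90
V_2→V_3: (-13)(-3) − (-8)(5) = 79
V_3→V_4: (-8)(-13) − (7)(-3) = 125
V_4→V_1: (7)(-10) − (8)(-13) = 34
Σ = 148
Area = |Σ|/2 = 74.

74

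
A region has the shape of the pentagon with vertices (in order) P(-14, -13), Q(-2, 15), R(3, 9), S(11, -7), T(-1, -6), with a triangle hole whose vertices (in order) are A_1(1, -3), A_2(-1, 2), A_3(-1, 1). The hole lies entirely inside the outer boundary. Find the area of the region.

280.5

Outer boundary:
Σ = (-236) + (-63) + (-120) + (-73) + (-71) = -563
Area = |Σ|/2 = 281.5.
Hole:
Apply the surveyor's formula: 2A = Σ (x_i·y_{i+1} − x_{i+1}·y_i), indices taken mod 3.
Cross-terms: -1, 1, 2  ⇒  Σ = 2
Area = |Σ|/2 = 1.
Net area = 281.5 − 1 = 280.5.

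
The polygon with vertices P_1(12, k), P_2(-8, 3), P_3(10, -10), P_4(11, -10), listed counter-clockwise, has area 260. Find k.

Write out the shoelace sum; only the two edges meeting at P_1 involve k:
2·Area = [(11·k − 12·(-10)) + (12·3 − (-8)·k)] + 60
       = 19·k + 216 = 520
⇒ k = 16.

16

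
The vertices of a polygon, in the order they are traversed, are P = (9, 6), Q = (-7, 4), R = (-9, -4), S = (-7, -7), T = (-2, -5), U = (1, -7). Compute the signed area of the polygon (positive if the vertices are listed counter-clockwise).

143

Apply the shoelace (surveyor's) formula: 2A = Σ (x_i·y_{i+1} − x_{i+1}·y_i), indices taken mod 6.
Σ = (78) + (64) + (35) + (21) + (19) + (69) = 286
Signed area = Σ/2 = 143 (positive ⇒ counter-clockwise traversal).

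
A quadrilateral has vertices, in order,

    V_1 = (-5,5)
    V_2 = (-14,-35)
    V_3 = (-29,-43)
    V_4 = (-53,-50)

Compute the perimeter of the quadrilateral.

156

|V_1V_2| = √((-9)² + (-40)²) = √1681 = 41
|V_2V_3| = √((-15)² + (-8)²) = √289 = 17
|V_3V_4| = √((-24)² + (-7)²) = √625 = 25
|V_4V_1| = √((48)² + (55)²) = √5329 = 73
Perimeter = 41 + 17 + 25 + 73 = 156.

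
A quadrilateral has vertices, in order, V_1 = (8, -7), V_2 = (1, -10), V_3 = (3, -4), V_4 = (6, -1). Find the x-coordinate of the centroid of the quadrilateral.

Apply the surveyor's formula. First the cross-terms c_i = x_i·y_{i+1} − x_{i+1}·y_i:
  -73, 26, 21, -34  ⇒  2A = -60, A = -30.
Then Σ (x_i + x_{i+1})·c_i = -840, so x̄ = -840 / (6·(-30)) = 14/3.

14/3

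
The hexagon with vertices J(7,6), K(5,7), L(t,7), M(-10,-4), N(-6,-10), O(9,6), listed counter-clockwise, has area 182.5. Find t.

Write out the shoelace sum; only the two edges meeting at L involve t:
2·Area = [(5·7 − t·7) + (t·(-4) − (-10)·7)] + 161
       = -11·t + 266 = 365
⇒ t = -9.

-9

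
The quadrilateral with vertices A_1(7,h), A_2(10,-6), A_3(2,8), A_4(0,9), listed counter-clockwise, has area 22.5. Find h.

Write out the shoelace sum; only the two edges meeting at A_1 involve h:
2·Area = [(0·h − 7·9) + (7·(-6) − 10·h)] + 110
       = -10·h + 5 = 45
⇒ h = -4.

-4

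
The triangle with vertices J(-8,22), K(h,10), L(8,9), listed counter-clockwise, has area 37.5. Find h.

1

The doubled signed area Σ (x_i y_{i+1} − x_{i+1} y_i) is linear in h.
With h=0 it equals 88; the coefficient of h is -13 (from the two edges through K).
So -13·h + 88 = 2·37.5 = 75 ⇒ h = 1.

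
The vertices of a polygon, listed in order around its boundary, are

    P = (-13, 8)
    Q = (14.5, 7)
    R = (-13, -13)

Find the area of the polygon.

288.75

Apply the surveyor's formula: 2A = Σ (x_i·y_{i+1} − x_{i+1}·y_i), indices taken mod 3.
P→Q: (-13)(7) − (14.5)(8) = -207
Q→R: (14.5)(-13) − (-13)(7) = -97.5
R→P: (-13)(8) − (-13)(-13) = -273
Σ = -577.5
Area = |Σ|/2 = 288.75.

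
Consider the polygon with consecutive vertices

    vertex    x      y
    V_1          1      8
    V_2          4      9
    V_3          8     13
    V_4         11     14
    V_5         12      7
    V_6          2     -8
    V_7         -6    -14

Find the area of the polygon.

192.5

Σ = (-23) + (-20) + (-31) + (-91) + (-110) + (-76) + (-34) = -385
Area = |Σ|/2 = 192.5.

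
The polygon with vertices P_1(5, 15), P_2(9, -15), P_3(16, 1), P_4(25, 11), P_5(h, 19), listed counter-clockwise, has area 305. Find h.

The doubled signed area Σ (x_i y_{i+1} − x_{i+1} y_i) is linear in h.
With h=0 it equals 570; the coefficient of h is 4 (from the two edges through P_5).
So 4·h + 570 = 2·305 = 610 ⇒ h = 10.

10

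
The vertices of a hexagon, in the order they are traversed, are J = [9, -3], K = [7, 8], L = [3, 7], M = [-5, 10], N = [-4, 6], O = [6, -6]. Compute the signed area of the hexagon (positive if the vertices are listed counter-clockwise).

Σ = (93) + (25) + (65) + (10) + (-12) + (36) = 217
Signed area = Σ/2 = 108.5 (positive ⇒ counter-clockwise traversal).

108.5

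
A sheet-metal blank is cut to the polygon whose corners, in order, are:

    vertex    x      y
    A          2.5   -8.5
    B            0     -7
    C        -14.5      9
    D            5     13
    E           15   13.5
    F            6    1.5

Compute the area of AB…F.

296.625

Apply the shoelace (surveyor's) formula: 2A = Σ (x_i·y_{i+1} − x_{i+1}·y_i), indices taken mod 6.
Σ = (-17.5) + (-101.5) + (-233.5) + (-127.5) + (-58.5) + (-54.75) = -593.25
Area = |Σ|/2 = 296.625.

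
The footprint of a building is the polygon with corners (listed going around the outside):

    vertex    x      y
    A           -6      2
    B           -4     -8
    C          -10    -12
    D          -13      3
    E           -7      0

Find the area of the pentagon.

77.5

Apply the surveyor's formula: 2A = Σ (x_i·y_{i+1} − x_{i+1}·y_i), indices taken mod 5.
A→B: (-6)(-8) − (-4)(2) = 56
B→C: (-4)(-12) − (-10)(-8) = -32
C→D: (-10)(3) − (-13)(-12) = -186
D→E: (-13)(0) − (-7)(3) = 21
E→A: (-7)(2) − (-6)(0) = -14
Σ = -155
Area = |Σ|/2 = 77.5.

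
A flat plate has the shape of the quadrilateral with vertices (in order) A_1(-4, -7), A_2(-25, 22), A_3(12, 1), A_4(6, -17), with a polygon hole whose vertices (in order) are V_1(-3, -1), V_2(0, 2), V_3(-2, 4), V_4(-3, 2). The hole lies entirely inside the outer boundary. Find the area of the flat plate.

428.5

Outer boundary:
Apply the shoelace formula: 2A = Σ (x_i·y_{i+1} − x_{i+1}·y_i), indices taken mod 4.
Σ = (-263) + (-289) + (-210) + (-110) = -872
Area = |Σ|/2 = 436.
Hole:
Σ = (-6) + (4) + (8) + (9) = 15
Area = |Σ|/2 = 7.5.
Net area = 436 − 7.5 = 428.5.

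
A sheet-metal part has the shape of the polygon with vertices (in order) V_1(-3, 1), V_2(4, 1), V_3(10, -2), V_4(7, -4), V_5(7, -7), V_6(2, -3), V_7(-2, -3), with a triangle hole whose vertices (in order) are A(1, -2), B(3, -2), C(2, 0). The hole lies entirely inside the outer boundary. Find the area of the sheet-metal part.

Outer boundary:
Apply the surveyor's formula: 2A = Σ (x_i·y_{i+1} − x_{i+1}·y_i), indices taken mod 7.
Cross-terms: -7, -18, -26, -21, -7, -12, -11  ⇒  Σ = -102
Area = |Σ|/2 = 51.
Hole:
Σ = (4) + (4) + (-4) = 4
Area = |Σ|/2 = 2.
Net area = 51 − 2 = 49.

49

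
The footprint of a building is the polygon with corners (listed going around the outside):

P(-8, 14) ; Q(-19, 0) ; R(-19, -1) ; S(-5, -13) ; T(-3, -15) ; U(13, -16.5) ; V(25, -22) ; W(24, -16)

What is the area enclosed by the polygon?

635

Σ = (266) + (19) + (242) + (36) + (244.5) + (126.5) + (128) + (208) = 1270
Area = |Σ|/2 = 635.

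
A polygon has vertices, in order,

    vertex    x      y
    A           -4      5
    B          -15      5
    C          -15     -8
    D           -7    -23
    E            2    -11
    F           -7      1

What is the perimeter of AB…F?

76

|AB| = √((-11)² + (0)²) = √121 = 11
|BC| = √((0)² + (-13)²) = √169 = 13
|CD| = √((8)² + (-15)²) = √289 = 17
|DE| = √((9)² + (12)²) = √225 = 15
|EF| = √((-9)² + (12)²) = √225 = 15
|FA| = √((3)² + (4)²) = √25 = 5
Perimeter = 11 + 13 + 17 + 15 + 15 + 5 = 76.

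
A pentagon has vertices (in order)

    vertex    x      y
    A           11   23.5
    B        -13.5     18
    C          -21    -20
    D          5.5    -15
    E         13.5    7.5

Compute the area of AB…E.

Σ = (515.25) + (648) + (425) + (243.75) + (234.75) = 2066.75
Area = |Σ|/2 = 1033.375.

1033.375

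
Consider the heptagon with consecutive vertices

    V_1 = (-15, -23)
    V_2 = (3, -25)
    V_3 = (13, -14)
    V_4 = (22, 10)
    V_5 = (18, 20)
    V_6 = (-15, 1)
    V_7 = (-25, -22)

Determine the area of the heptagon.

1171.5

Apply Gauss's area formula: 2A = Σ (x_i·y_{i+1} − x_{i+1}·y_i), indices taken mod 7.
Σ = (444) + (283) + (438) + (260) + (318) + (355) + (245) = 2343
Area = |Σ|/2 = 1171.5.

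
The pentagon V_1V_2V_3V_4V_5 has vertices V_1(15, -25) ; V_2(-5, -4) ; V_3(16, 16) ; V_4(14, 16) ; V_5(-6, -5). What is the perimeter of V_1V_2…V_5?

118

|V_1V_2| = √((-20)² + (21)²) = √841 = 29
|V_2V_3| = √((21)² + (20)²) = √841 = 29
|V_3V_4| = √((-2)² + (0)²) = √4 = 2
|V_4V_5| = √((-20)² + (-21)²) = √841 = 29
|V_5V_1| = √((21)² + (-20)²) = √841 = 29
Perimeter = 29 + 29 + 2 + 29 + 29 = 118.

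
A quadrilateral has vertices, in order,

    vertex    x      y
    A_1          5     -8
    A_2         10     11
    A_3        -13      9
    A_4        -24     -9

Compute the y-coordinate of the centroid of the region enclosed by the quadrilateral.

74/201

Apply Gauss's area formula. First the cross-terms c_i = x_i·y_{i+1} − x_{i+1}·y_i:
  135, 233, 333, 237  ⇒  2A = 938, A = 469.
Then Σ (y_i + y_{i+1})·c_i = 1036, so ȳ = 1036 / (6·469) = 74/201.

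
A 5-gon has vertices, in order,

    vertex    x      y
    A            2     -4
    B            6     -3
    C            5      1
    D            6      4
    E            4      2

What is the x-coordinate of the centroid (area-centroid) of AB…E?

123/29

Apply Gauss's area formula. First the cross-terms c_i = x_i·y_{i+1} − x_{i+1}·y_i:
  18, 21, 14, -4, -20  ⇒  2A = 29, A = 14.5.
Then Σ (x_i + x_{i+1})·c_i = 369, so x̄ = 369 / (6·14.5) = 123/29.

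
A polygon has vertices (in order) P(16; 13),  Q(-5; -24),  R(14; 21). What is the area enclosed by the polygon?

Apply Gauss's area formula: 2A = Σ (x_i·y_{i+1} − x_{i+1}·y_i), indices taken mod 3.
P→Q: (16)(-24) − (-5)(13) = -319
Q→R: (-5)(21) − (14)(-24) = 231
R→P: (14)(13) − (16)(21) = -154
Σ = -242
Area = |Σ|/2 = 121.

121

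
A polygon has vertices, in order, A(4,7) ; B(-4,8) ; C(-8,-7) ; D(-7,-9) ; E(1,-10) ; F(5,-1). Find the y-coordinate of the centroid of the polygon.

Apply the shoelace formula. First the cross-terms c_i = x_i·y_{i+1} − x_{i+1}·y_i:
  60, 92, 23, 79, 49, 39  ⇒  2A = 342, A = 171.
Then Σ (y_i + y_{i+1})·c_i = -1182, so ȳ = -1182 / (6·171) = -197/171.

-197/171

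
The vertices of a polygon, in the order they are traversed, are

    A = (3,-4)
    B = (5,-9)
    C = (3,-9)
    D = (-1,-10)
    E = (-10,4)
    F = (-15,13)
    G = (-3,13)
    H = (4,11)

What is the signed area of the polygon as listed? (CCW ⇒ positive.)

-264

Apply Gauss's area formula: 2A = Σ (x_i·y_{i+1} − x_{i+1}·y_i), indices taken mod 8.
A→B: (3)(-9) − (5)(-4) = -7
B→C: (5)(-9) − (3)(-9) = -18
C→D: (3)(-10) − (-1)(-9) = -39
D→E: (-1)(4) − (-10)(-10) = -104
E→F: (-10)(13) − (-15)(4) = -70
F→G: (-15)(13) − (-3)(13) = -156
G→H: (-3)(11) − (4)(13) = -85
H→A: (4)(-4) − (3)(11) = -49
Σ = -528
Signed area = Σ/2 = -264 (negative ⇒ clockwise traversal).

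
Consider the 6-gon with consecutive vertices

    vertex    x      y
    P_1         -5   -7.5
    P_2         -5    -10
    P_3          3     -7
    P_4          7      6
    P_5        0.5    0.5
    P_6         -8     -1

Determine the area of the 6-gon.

101.75

Apply the shoelace formula: 2A = Σ (x_i·y_{i+1} − x_{i+1}·y_i), indices taken mod 6.
Σ = (12.5) + (65) + (67) + (0.5) + (3.5) + (55) = 203.5
Area = |Σ|/2 = 101.75.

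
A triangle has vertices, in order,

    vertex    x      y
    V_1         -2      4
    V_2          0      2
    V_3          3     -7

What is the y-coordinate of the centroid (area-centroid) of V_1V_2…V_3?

-1/3

Apply the shoelace formula. First the cross-terms c_i = x_i·y_{i+1} − x_{i+1}·y_i:
  -4, -6, -2  ⇒  2A = -12, A = -6.
Then Σ (y_i + y_{i+1})·c_i = 12, so ȳ = 12 / (6·(-6)) = -1/3.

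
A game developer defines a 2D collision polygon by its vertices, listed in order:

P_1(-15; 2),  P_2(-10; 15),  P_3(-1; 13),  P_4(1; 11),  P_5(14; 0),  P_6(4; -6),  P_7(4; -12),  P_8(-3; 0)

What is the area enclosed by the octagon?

Apply the shoelace (surveyor's) formula: 2A = Σ (x_i·y_{i+1} − x_{i+1}·y_i), indices taken mod 8.
Σ = (-205) + (-115) + (-24) + (-154) + (-84) + (-24) + (-36) + (-6) = -648
Area = |Σ|/2 = 324.

324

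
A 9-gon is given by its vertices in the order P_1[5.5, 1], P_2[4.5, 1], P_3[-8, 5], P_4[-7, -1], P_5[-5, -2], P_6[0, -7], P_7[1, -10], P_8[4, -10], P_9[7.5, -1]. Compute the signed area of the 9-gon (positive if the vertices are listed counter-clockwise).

119.75

Apply the surveyor's formula: 2A = Σ (x_i·y_{i+1} − x_{i+1}·y_i), indices taken mod 9.
Σ = (1) + (30.5) + (43) + (9) + (35) + (7) + (30) + (71) + (13) = 239.5
Signed area = Σ/2 = 119.75 (positive ⇒ counter-clockwise traversal).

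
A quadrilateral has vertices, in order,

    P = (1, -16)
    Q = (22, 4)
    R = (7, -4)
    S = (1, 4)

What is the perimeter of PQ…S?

|PQ| = √((21)² + (20)²) = √841 = 29
|QR| = √((-15)² + (-8)²) = √289 = 17
|RS| = √((-6)² + (8)²) = √100 = 10
|SP| = √((0)² + (-20)²) = √400 = 20
Perimeter = 29 + 17 + 10 + 20 = 76.

76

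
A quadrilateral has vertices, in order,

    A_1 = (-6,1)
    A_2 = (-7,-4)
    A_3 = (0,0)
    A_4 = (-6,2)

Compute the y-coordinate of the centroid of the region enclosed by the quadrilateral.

-25/37

Apply the shoelace formula. First the cross-terms c_i = x_i·y_{i+1} − x_{i+1}·y_i:
  31, 0, 0, 6  ⇒  2A = 37, A = 18.5.
Then Σ (y_i + y_{i+1})·c_i = -75, so ȳ = -75 / (6·18.5) = -25/37.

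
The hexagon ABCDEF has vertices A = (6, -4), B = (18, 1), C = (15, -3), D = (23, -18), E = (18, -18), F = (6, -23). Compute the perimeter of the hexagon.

72

|AB| = √((12)² + (5)²) = √169 = 13
|BC| = √((-3)² + (-4)²) = √25 = 5
|CD| = √((8)² + (-15)²) = √289 = 17
|DE| = √((-5)² + (0)²) = √25 = 5
|EF| = √((-12)² + (-5)²) = √169 = 13
|FA| = √((0)² + (19)²) = √361 = 19
Perimeter = 13 + 5 + 17 + 5 + 13 + 19 = 72.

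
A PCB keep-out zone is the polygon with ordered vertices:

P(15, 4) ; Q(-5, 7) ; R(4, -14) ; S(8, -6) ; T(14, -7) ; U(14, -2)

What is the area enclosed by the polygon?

P→Q: (15)(7) − (-5)(4) = 125
Q→R: (-5)(-14) − (4)(7) = 42
R→S: (4)(-6) − (8)(-14) = 88
S→T: (8)(-7) − (14)(-6) = 28
T→U: (14)(-2) − (14)(-7) = 70
U→P: (14)(4) − (15)(-2) = 86
Σ = 439
Area = |Σ|/2 = 219.5.

219.5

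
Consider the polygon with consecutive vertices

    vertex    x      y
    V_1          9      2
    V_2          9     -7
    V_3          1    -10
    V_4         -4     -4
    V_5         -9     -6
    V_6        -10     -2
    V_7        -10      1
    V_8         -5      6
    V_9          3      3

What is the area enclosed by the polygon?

200.5

V_1→V_2: (9)(-7) − (9)(2) = -81
V_2→V_3: (9)(-10) − (1)(-7) = -83
V_3→V_4: (1)(-4) − (-4)(-10) = -44
V_4→V_5: (-4)(-6) − (-9)(-4) = -12
V_5→V_6: (-9)(-2) − (-10)(-6) = -42
V_6→V_7: (-10)(1) − (-10)(-2) = -30
V_7→V_8: (-10)(6) − (-5)(1) = -55
V_8→V_9: (-5)(3) − (3)(6) = -33
V_9→V_1: (3)(2) − (9)(3) = -21
Σ = -401
Area = |Σ|/2 = 200.5.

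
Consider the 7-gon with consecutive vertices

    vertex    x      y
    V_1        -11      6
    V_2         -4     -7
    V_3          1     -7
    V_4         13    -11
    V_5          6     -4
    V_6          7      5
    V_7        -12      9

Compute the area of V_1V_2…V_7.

Apply the surveyor's formula: 2A = Σ (x_i·y_{i+1} − x_{i+1}·y_i), indices taken mod 7.
Cross-terms: 101, 35, 80, 14, 58, 123, 27  ⇒  Σ = 438
Area = |Σ|/2 = 219.

219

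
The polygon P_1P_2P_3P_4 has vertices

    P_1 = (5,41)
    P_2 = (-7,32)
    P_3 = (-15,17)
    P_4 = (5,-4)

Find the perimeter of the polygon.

106

|P_1P_2| = √((-12)² + (-9)²) = √225 = 15
|P_2P_3| = √((-8)² + (-15)²) = √289 = 17
|P_3P_4| = √((20)² + (-21)²) = √841 = 29
|P_4P_1| = √((0)² + (45)²) = √2025 = 45
Perimeter = 15 + 17 + 29 + 45 = 106.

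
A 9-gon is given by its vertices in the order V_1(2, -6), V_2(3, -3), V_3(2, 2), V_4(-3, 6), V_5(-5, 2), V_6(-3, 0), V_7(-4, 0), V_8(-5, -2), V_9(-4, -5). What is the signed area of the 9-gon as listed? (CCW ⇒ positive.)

Apply the shoelace formula: 2A = Σ (x_i·y_{i+1} − x_{i+1}·y_i), indices taken mod 9.
Σ = (12) + (12) + (18) + (24) + (6) + (0) + (8) + (17) + (34) = 131
Signed area = Σ/2 = 65.5 (positive ⇒ counter-clockwise traversal).

65.5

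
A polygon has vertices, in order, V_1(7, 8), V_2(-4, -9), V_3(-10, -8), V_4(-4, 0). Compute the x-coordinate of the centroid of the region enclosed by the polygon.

-7/3

Apply the surveyor's formula. First the cross-terms c_i = x_i·y_{i+1} − x_{i+1}·y_i:
  -31, -58, -32, -32  ⇒  2A = -153, A = -76.5.
Then Σ (x_i + x_{i+1})·c_i = 1071, so x̄ = 1071 / (6·(-76.5)) = -7/3.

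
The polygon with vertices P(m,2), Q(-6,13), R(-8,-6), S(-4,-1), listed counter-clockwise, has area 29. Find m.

-5

The doubled signed area Σ (x_i y_{i+1} − x_{i+1} y_i) is linear in m.
With m=0 it equals 128; the coefficient of m is 14 (from the two edges through P).
So 14·m + 128 = 2·29 = 58 ⇒ m = -5.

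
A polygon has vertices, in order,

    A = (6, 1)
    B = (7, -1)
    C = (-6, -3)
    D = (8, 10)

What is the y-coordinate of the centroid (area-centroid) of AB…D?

Apply the shoelace formula. First the cross-terms c_i = x_i·y_{i+1} − x_{i+1}·y_i:
  -13, -27, -36, -52  ⇒  2A = -128, A = -64.
Then Σ (y_i + y_{i+1})·c_i = -716, so ȳ = -716 / (6·(-64)) = 179/96.

179/96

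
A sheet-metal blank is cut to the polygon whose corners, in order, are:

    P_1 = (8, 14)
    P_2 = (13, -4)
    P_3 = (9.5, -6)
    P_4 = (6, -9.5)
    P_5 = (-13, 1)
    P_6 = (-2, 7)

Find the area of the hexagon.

Apply the surveyor's formula: 2A = Σ (x_i·y_{i+1} − x_{i+1}·y_i), indices taken mod 6.
Σ = (-214) + (-40) + (-54.25) + (-117.5) + (-89) + (-84) = -598.75
Area = |Σ|/2 = 299.375.

299.375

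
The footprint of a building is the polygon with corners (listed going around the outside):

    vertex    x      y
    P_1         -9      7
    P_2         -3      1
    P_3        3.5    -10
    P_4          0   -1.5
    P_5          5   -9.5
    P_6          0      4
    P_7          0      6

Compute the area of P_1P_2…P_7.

57.375

P_1→P_2: (-9)(1) − (-3)(7) = 12
P_2→P_3: (-3)(-10) − (3.5)(1) = 26.5
P_3→P_4: (3.5)(-1.5) − (0)(-10) = -5.25
P_4→P_5: (0)(-9.5) − (5)(-1.5) = 7.5
P_5→P_6: (5)(4) − (0)(-9.5) = 20
P_6→P_7: (0)(6) − (0)(4) = 0
P_7→P_1: (0)(7) − (-9)(6) = 54
Σ = 114.75
Area = |Σ|/2 = 57.375.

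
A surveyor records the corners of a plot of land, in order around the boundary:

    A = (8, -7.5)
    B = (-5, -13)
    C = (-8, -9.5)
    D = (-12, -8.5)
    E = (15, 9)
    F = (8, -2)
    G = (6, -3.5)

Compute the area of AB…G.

179.75

Apply the shoelace formula: 2A = Σ (x_i·y_{i+1} − x_{i+1}·y_i), indices taken mod 7.
A→B: (8)(-13) − (-5)(-7.5) = -141.5
B→C: (-5)(-9.5) − (-8)(-13) = -56.5
C→D: (-8)(-8.5) − (-12)(-9.5) = -46
D→E: (-12)(9) − (15)(-8.5) = 19.5
E→F: (15)(-2) − (8)(9) = -102
F→G: (8)(-3.5) − (6)(-2) = -16
G→A: (6)(-7.5) − (8)(-3.5) = -17
Σ = -359.5
Area = |Σ|/2 = 179.75.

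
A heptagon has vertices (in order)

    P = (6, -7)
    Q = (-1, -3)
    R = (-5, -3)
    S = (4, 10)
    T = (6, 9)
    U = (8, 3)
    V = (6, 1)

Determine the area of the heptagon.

Apply Gauss's area formula: 2A = Σ (x_i·y_{i+1} − x_{i+1}·y_i), indices taken mod 7.
Cross-terms: -25, -12, -38, -24, -54, -10, -48  ⇒  Σ = -211
Area = |Σ|/2 = 105.5.

105.5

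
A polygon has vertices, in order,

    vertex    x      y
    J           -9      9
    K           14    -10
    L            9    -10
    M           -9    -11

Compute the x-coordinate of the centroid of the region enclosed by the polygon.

Apply the shoelace (surveyor's) formula. First the cross-terms c_i = x_i·y_{i+1} − x_{i+1}·y_i:
  -36, -50, -189, -180  ⇒  2A = -455, A = -227.5.
Then Σ (x_i + x_{i+1})·c_i = 1910, so x̄ = 1910 / (6·(-227.5)) = -382/273.

-382/273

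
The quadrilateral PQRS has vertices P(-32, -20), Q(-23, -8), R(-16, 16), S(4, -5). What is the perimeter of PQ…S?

|PQ| = √((9)² + (12)²) = √225 = 15
|QR| = √((7)² + (24)²) = √625 = 25
|RS| = √((20)² + (-21)²) = √841 = 29
|SP| = √((-36)² + (-15)²) = √1521 = 39
Perimeter = 15 + 25 + 29 + 39 = 108.

108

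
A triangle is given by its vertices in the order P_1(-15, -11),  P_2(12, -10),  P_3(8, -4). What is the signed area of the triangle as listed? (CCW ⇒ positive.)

Σ = (282) + (32) + (-148) = 166
Signed area = Σ/2 = 83 (positive ⇒ counter-clockwise traversal).

83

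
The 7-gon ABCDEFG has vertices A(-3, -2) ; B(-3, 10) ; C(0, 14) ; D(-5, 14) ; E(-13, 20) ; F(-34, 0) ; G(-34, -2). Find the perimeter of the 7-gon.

94

|AB| = √((0)² + (12)²) = √144 = 12
|BC| = √((3)² + (4)²) = √25 = 5
|CD| = √((-5)² + (0)²) = √25 = 5
|DE| = √((-8)² + (6)²) = √100 = 10
|EF| = √((-21)² + (-20)²) = √841 = 29
|FG| = √((0)² + (-2)²) = √4 = 2
|GA| = √((31)² + (0)²) = √961 = 31
Perimeter = 12 + 5 + 5 + 10 + 29 + 2 + 31 = 94.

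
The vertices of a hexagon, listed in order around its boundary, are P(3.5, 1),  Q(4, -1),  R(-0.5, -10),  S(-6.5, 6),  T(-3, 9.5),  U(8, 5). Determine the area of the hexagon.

130.125

Apply the surveyor's formula: 2A = Σ (x_i·y_{i+1} − x_{i+1}·y_i), indices taken mod 6.
P→Q: (3.5)(-1) − (4)(1) = -7.5
Q→R: (4)(-10) − (-0.5)(-1) = -40.5
R→S: (-0.5)(6) − (-6.5)(-10) = -68
S→T: (-6.5)(9.5) − (-3)(6) = -43.75
T→U: (-3)(5) − (8)(9.5) = -91
U→P: (8)(1) − (3.5)(5) = -9.5
Σ = -260.25
Area = |Σ|/2 = 130.125.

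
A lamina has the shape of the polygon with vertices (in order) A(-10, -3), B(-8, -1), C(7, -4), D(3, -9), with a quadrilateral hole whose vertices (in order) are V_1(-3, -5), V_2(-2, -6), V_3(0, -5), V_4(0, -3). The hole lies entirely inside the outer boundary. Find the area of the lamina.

58

Outer boundary:
Apply the surveyor's formula: 2A = Σ (x_i·y_{i+1} − x_{i+1}·y_i), indices taken mod 4.
A→B: (-10)(-1) − (-8)(-3) = -14
B→C: (-8)(-4) − (7)(-1) = 39
C→D: (7)(-9) − (3)(-4) = -51
D→A: (3)(-3) − (-10)(-9) = -99
Σ = -125
Area = |Σ|/2 = 62.5.
Hole:
Σ = (8) + (10) + (0) + (-9) = 9
Area = |Σ|/2 = 4.5.
Net area = 62.5 − 4.5 = 58.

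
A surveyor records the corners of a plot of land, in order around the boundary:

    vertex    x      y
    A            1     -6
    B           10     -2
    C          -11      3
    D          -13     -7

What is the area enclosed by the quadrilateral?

133.5

Apply the shoelace (surveyor's) formula: 2A = Σ (x_i·y_{i+1} − x_{i+1}·y_i), indices taken mod 4.
Σ = (58) + (8) + (116) + (85) = 267
Area = |Σ|/2 = 133.5.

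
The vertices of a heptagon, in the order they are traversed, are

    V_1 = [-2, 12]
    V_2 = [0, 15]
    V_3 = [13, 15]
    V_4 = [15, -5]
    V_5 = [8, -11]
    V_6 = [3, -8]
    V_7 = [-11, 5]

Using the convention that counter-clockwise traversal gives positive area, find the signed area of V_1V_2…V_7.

-433

Σ = (-30) + (-195) + (-290) + (-125) + (-31) + (-73) + (-122) = -866
Signed area = Σ/2 = -433 (negative ⇒ clockwise traversal).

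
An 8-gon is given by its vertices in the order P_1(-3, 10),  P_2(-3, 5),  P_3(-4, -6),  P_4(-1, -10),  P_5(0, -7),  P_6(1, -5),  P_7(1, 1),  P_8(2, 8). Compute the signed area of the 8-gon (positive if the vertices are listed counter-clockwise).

Cross-terms: 15, 38, 34, 7, 7, 6, 6, 44  ⇒  Σ = 157
Signed area = Σ/2 = 78.5 (positive ⇒ counter-clockwise traversal).

78.5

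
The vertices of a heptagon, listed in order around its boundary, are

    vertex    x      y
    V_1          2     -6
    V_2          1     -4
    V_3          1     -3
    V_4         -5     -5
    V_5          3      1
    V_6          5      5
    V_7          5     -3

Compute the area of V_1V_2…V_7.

32.5

Apply the shoelace (surveyor's) formula: 2A = Σ (x_i·y_{i+1} − x_{i+1}·y_i), indices taken mod 7.
Σ = (-2) + (1) + (-20) + (10) + (10) + (-40) + (-24) = -65
Area = |Σ|/2 = 32.5.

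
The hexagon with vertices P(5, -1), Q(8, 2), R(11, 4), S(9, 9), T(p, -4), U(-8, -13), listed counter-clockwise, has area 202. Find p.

-14

Write out the shoelace sum; only the two edges meeting at T involve p:
2·Area = [(9·(-4) − p·9) + (p·(-13) − (-8)·(-4))] + 164
       = -22·p + 96 = 404
⇒ p = -14.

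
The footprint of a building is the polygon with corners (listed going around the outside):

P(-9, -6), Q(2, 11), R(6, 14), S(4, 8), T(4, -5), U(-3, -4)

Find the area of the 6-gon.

P→Q: (-9)(11) − (2)(-6) = -87
Q→R: (2)(14) − (6)(11) = -38
R→S: (6)(8) − (4)(14) = -8
S→T: (4)(-5) − (4)(8) = -52
T→U: (4)(-4) − (-3)(-5) = -31
U→P: (-3)(-6) − (-9)(-4) = -18
Σ = -234
Area = |Σ|/2 = 117.

117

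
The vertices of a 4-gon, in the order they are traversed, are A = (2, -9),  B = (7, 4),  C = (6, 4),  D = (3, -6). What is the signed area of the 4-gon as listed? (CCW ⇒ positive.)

Apply the shoelace (surveyor's) formula: 2A = Σ (x_i·y_{i+1} − x_{i+1}·y_i), indices taken mod 4.
Cross-terms: 71, 4, -48, -15  ⇒  Σ = 12
Signed area = Σ/2 = 6 (positive ⇒ counter-clockwise traversal).

6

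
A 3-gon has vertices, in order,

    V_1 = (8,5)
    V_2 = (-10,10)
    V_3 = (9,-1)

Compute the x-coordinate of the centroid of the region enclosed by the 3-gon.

7/3

Apply Gauss's area formula. First the cross-terms c_i = x_i·y_{i+1} − x_{i+1}·y_i:
  130, -80, 53  ⇒  2A = 103, A = 51.5.
Then Σ (x_i + x_{i+1})·c_i = 721, so x̄ = 721 / (6·51.5) = 7/3.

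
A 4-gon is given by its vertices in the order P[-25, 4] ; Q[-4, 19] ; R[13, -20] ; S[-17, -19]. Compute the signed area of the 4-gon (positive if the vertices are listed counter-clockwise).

Apply the surveyor's formula: 2A = Σ (x_i·y_{i+1} − x_{i+1}·y_i), indices taken mod 4.
Σ = (-459) + (-167) + (-587) + (-543) = -1756
Signed area = Σ/2 = -878 (negative ⇒ clockwise traversal).

-878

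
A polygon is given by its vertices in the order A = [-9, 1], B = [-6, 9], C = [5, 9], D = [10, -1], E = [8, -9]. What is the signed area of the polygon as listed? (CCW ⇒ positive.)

-212

Apply the surveyor's formula: 2A = Σ (x_i·y_{i+1} − x_{i+1}·y_i), indices taken mod 5.
Σ = (-75) + (-99) + (-95) + (-82) + (-73) = -424
Signed area = Σ/2 = -212 (negative ⇒ clockwise traversal).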